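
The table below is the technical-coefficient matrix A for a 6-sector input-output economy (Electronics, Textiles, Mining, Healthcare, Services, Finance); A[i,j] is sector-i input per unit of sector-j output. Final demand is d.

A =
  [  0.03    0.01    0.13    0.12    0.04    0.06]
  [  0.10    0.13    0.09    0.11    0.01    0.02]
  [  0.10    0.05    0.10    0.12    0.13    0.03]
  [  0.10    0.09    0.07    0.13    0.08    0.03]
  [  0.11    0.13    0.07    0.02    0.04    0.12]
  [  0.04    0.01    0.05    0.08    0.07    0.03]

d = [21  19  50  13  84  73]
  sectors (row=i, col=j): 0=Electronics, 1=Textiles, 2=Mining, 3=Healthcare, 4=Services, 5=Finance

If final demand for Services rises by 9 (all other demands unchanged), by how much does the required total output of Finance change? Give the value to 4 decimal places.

Form M = I − A:
  [  0.97   -0.01   -0.13   -0.12   -0.04   -0.06]
  [ -0.10    0.87   -0.09   -0.11   -0.01   -0.02]
  [ -0.10   -0.05    0.90   -0.12   -0.13   -0.03]
  [ -0.10   -0.09   -0.07    0.87   -0.08   -0.03]
  [ -0.11   -0.13   -0.07   -0.02    0.96   -0.12]
  [ -0.04   -0.01   -0.05   -0.08   -0.07    0.97]
Leontief inverse L = M⁻¹:
  [  1.0914    0.0590    0.1912    0.1951    0.0950    0.0924]
  [  0.1706    1.1922    0.1677    0.2039    0.0632    0.0544]
  [  0.1825    0.1225    1.1861    0.2162    0.1934    0.0811]
  [  0.1768    0.1587    0.1514    1.2247    0.1370    0.0737]
  [  0.1756    0.1864    0.1460    0.1075    1.0911    0.1575]
  [  0.0834    0.0476    0.0938    0.1300    0.1046    1.0569]
Total output x = L · d:
  x_0 = 1.0914·21 + 0.0590·19 + 0.1912·50 + 0.1951·13 + 0.0950·84 + 0.0924·73 = 50.8630
  x_1 = 0.1706·21 + 1.1922·19 + 0.1677·50 + 0.2039·13 + 0.0632·84 + 0.0544·73 = 46.5493
  x_2 = 0.1825·21 + 0.1225·19 + 1.1861·50 + 0.2162·13 + 0.1934·84 + 0.0811·73 = 90.4401
  x_3 = 0.1768·21 + 0.1587·19 + 0.1514·50 + 1.2247·13 + 0.1370·84 + 0.0737·73 = 47.1059
  x_4 = 0.1756·21 + 0.1864·19 + 0.1460·50 + 0.1075·13 + 1.0911·84 + 0.1575·73 = 119.0795
  x_5 = 0.0834·21 + 0.0476·19 + 0.0938·50 + 0.1300·13 + 0.1046·84 + 1.0569·73 = 94.9753
Δx_5 = L[5,4] · Δd_4 = 0.1046 · 9 = 0.9412

0.9412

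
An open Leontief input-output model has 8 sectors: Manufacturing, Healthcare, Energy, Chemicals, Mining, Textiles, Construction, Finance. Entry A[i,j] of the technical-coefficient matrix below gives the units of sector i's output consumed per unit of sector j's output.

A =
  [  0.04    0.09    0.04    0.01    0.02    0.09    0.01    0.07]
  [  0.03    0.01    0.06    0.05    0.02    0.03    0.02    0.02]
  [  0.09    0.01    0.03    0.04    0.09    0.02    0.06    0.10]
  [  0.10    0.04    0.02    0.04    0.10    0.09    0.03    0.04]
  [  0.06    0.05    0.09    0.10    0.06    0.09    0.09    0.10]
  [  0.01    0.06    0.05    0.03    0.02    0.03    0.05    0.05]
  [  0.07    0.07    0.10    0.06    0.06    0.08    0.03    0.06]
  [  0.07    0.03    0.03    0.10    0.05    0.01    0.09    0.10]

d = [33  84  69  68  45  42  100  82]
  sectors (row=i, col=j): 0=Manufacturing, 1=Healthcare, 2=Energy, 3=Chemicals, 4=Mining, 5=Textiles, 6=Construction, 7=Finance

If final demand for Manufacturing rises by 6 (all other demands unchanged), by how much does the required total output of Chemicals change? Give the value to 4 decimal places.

0.8603

Form M = I − A:
  [  0.96   -0.09   -0.04   -0.01   -0.02   -0.09   -0.01   -0.07]
  [ -0.03    0.99   -0.06   -0.05   -0.02   -0.03   -0.02   -0.02]
  [ -0.09   -0.01    0.97   -0.04   -0.09   -0.02   -0.06   -0.10]
  [ -0.10   -0.04   -0.02    0.96   -0.10   -0.09   -0.03   -0.04]
  [ -0.06   -0.05   -0.09   -0.10    0.94   -0.09   -0.09   -0.10]
  [ -0.01   -0.06   -0.05   -0.03   -0.02    0.97   -0.05   -0.05]
  [ -0.07   -0.07   -0.10   -0.06   -0.06   -0.08    0.97   -0.06]
  [ -0.07   -0.03   -0.03   -0.10   -0.05   -0.01   -0.09    0.90]
Leontief inverse L = M⁻¹:
  [  1.0714    0.1155    0.0701    0.0426    0.0474    0.1172    0.0397    0.1100]
  [  0.0571    1.0289    0.0801    0.0716    0.0448    0.0534    0.0405    0.0500]
  [  0.1394    0.0499    1.0728    0.0877    0.1326    0.0671    0.1022    0.1603]
  [  0.1434    0.0805    0.0633    1.0830    0.1385    0.1371    0.0693    0.0957]
  [  0.1293    0.1014    0.1474    0.1621    1.1221    0.1512    0.1461    0.1787]
  [  0.0417    0.0813    0.0773    0.0595    0.0482    1.0560    0.0756    0.0853]
  [  0.1239    0.1101    0.1455    0.1085    0.1084    0.1280    1.0750    0.1239]
  [  0.1258    0.0714    0.0745    0.1495    0.0987    0.0613    0.1320    1.1606]
Total output x = L · d:
  x_0 = 1.0714·33 + 0.1155·84 + 0.0701·69 + 0.0426·68 + 0.0474·45 + 0.1172·42 + 0.0397·100 + 0.1100·82 = 72.8417
  x_1 = 0.0571·33 + 1.0289·84 + 0.0801·69 + 0.0716·68 + 0.0448·45 + 0.0534·42 + 0.0405·100 + 0.0500·82 = 111.1181
  x_2 = 0.1394·33 + 0.0499·84 + 1.0728·69 + 0.0877·68 + 0.1326·45 + 0.0671·42 + 0.1022·100 + 0.1603·82 = 120.9309
  x_3 = 0.1434·33 + 0.0805·84 + 0.0633·69 + 1.0830·68 + 0.1385·45 + 0.1371·42 + 0.0693·100 + 0.0957·82 = 116.2809
  x_4 = 0.1293·33 + 0.1014·84 + 0.1474·69 + 0.1621·68 + 1.1221·45 + 0.1512·42 + 0.1461·100 + 0.1787·82 = 120.0868
  x_5 = 0.0417·33 + 0.0813·84 + 0.0773·69 + 0.0595·68 + 0.0482·45 + 1.0560·42 + 0.0756·100 + 0.0853·82 = 78.6672
  x_6 = 0.1239·33 + 0.1101·84 + 0.1455·69 + 0.1085·68 + 0.1084·45 + 0.1280·42 + 1.0750·100 + 0.1239·82 = 158.6560
  x_7 = 0.1258·33 + 0.0714·84 + 0.0745·69 + 0.1495·68 + 0.0987·45 + 0.0613·42 + 0.1320·100 + 1.1606·82 = 140.8428
Δx_3 = L[3,0] · Δd_0 = 0.1434 · 6 = 0.8603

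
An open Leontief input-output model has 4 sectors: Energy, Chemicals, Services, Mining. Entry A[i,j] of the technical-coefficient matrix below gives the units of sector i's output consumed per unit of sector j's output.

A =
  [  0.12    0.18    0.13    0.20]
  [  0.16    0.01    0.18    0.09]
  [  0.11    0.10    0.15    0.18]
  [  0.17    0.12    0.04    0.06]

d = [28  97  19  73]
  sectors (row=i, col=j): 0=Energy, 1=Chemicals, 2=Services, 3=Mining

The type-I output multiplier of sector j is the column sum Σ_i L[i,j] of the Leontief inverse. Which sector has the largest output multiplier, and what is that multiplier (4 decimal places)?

Energy (2.1216)

Form M = I − A:
  [  0.88   -0.18   -0.13   -0.20]
  [ -0.16    0.99   -0.18   -0.09]
  [ -0.11   -0.10    0.85   -0.18]
  [ -0.17   -0.12   -0.04    0.94]
Leontief inverse L = M⁻¹:
  [  1.2967    0.3076    0.2804    0.3590]
  [  0.2826    1.1178    0.2904    0.2228]
  [  0.2607    0.2153    1.2770    0.3206]
  [  0.2817    0.2075    0.1421    1.1708]
Total output x = L · d:
  x_0 = 1.2967·28 + 0.3076·97 + 0.2804·19 + 0.3590·73 = 97.6802
  x_1 = 0.2826·28 + 1.1178·97 + 0.2904·19 + 0.2228·73 = 138.1191
  x_2 = 0.2607·28 + 0.2153·97 + 1.2770·19 + 0.3206·73 = 75.8471
  x_3 = 0.2817·28 + 0.2075·97 + 0.1421·19 + 1.1708·73 = 116.1849
Output multipliers (column sums of L):
  Energy: 2.1216
  Chemicals: 1.8482
  Services: 1.9899
  Mining: 2.0732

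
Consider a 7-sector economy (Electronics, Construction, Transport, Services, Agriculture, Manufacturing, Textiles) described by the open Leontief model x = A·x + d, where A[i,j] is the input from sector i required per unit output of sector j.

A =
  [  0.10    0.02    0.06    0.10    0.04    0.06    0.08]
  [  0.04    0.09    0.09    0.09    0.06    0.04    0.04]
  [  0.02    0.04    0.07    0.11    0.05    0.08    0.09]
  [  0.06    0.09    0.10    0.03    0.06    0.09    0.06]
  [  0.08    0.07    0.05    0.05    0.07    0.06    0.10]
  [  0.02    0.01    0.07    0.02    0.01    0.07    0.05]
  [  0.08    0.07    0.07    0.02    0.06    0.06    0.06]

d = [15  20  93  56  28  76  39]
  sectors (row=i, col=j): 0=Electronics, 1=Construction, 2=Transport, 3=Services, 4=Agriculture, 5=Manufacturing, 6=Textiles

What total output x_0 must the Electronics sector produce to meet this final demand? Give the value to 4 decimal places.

Form M = I − A:
  [  0.90   -0.02   -0.06   -0.10   -0.04   -0.06   -0.08]
  [ -0.04    0.91   -0.09   -0.09   -0.06   -0.04   -0.04]
  [ -0.02   -0.04    0.93   -0.11   -0.05   -0.08   -0.09]
  [ -0.06   -0.09   -0.10    0.97   -0.06   -0.09   -0.06]
  [ -0.08   -0.07   -0.05   -0.05    0.93   -0.06   -0.10]
  [ -0.02   -0.01   -0.07   -0.02   -0.01    0.93   -0.05]
  [ -0.08   -0.07   -0.07   -0.02   -0.06   -0.06    0.94]
Leontief inverse L = M⁻¹:
  [  1.1480    0.0628    0.1191    0.1469    0.0793    0.1151    0.1357]
  [  0.0827    1.1372    0.1500    0.1401    0.1011    0.0933    0.0945]
  [  0.0628    0.0856    1.1298    0.1529    0.0895    0.1348    0.1436]
  [  0.1045    0.1349    0.1615    1.0832    0.1009    0.1454    0.1177]
  [  0.1297    0.1165    0.1106    0.0996    1.1121    0.1144    0.1573]
  [  0.0405    0.0300    0.1005    0.0441    0.0288    1.0990    0.0787]
  [  0.1216    0.1086    0.1223    0.0665    0.0959    0.1073    1.1107]
Total output x = L · d:
  x_0 = 1.1480·15 + 0.0628·20 + 0.1191·93 + 0.1469·56 + 0.0793·28 + 0.1151·76 + 0.1357·39 = 54.0415
  x_1 = 0.0827·15 + 1.1372·20 + 0.1500·93 + 0.1401·56 + 0.1011·28 + 0.0933·76 + 0.0945·39 = 59.3952
  x_2 = 0.0628·15 + 0.0856·20 + 1.1298·93 + 0.1529·56 + 0.0895·28 + 0.1348·76 + 0.1436·39 = 134.6387
  x_3 = 0.1045·15 + 0.1349·20 + 0.1615·93 + 1.0832·56 + 0.1009·28 + 0.1454·76 + 0.1177·39 = 98.4044
  x_4 = 0.1297·15 + 0.1165·20 + 0.1106·93 + 0.0996·56 + 1.1121·28 + 0.1144·76 + 0.1573·39 = 66.1124
  x_5 = 0.0405·15 + 0.0300·20 + 0.1005·93 + 0.0441·56 + 0.0288·28 + 1.0990·76 + 0.0787·39 = 100.4213
  x_6 = 0.1216·15 + 0.1086·20 + 0.1223·93 + 0.0665·56 + 0.0959·28 + 0.1073·76 + 1.1107·39 = 73.2615

54.0415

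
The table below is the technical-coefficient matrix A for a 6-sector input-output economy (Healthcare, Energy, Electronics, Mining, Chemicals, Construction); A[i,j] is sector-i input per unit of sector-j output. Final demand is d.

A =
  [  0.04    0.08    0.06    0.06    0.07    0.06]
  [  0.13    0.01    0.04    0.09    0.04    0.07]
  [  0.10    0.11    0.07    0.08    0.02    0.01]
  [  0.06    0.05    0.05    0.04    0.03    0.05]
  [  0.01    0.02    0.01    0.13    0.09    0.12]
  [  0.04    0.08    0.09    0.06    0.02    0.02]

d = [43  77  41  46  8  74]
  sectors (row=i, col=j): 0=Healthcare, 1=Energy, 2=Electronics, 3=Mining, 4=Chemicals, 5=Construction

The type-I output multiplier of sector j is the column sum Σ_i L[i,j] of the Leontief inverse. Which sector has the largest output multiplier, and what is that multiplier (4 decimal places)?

Form M = I − A:
  [  0.96   -0.08   -0.06   -0.06   -0.07   -0.06]
  [ -0.13    0.99   -0.04   -0.09   -0.04   -0.07]
  [ -0.10   -0.11    0.93   -0.08   -0.02   -0.01]
  [ -0.06   -0.05   -0.05    0.96   -0.03   -0.05]
  [ -0.01   -0.02   -0.01   -0.13    0.91   -0.12]
  [ -0.04   -0.08   -0.09   -0.06   -0.02    0.98]
Leontief inverse L = M⁻¹:
  [  1.0775    0.1116    0.0898    0.1039    0.0952    0.0918]
  [  0.1624    1.0473    0.0729    0.1297    0.0666    0.1003]
  [  0.1444    0.1447    1.1021    0.1234    0.0467    0.0424]
  [  0.0886    0.0763    0.0741    1.0716    0.0487    0.0723]
  [  0.0398    0.0511    0.0406    0.1710    1.1141    0.1516]
  [  0.0767    0.1091    0.1162    0.0953    0.0393    1.0438]
Total output x = L · d:
  x_0 = 1.0775·43 + 0.1116·77 + 0.0898·41 + 0.1039·46 + 0.0952·8 + 0.0918·74 = 70.9453
  x_1 = 0.1624·43 + 1.0473·77 + 0.0729·41 + 0.1297·46 + 0.0666·8 + 0.1003·74 = 104.5357
  x_2 = 0.1444·43 + 0.1447·77 + 1.1021·41 + 0.1234·46 + 0.0467·8 + 0.0424·74 = 71.7252
  x_3 = 0.0886·43 + 0.0763·77 + 0.0741·41 + 1.0716·46 + 0.0487·8 + 0.0723·74 = 67.7593
  x_4 = 0.0398·43 + 0.0511·77 + 0.0406·41 + 0.1710·46 + 1.1141·8 + 0.1516·74 = 35.3116
  x_5 = 0.0767·43 + 0.1091·77 + 0.1162·41 + 0.0953·46 + 0.0393·8 + 1.0438·74 = 98.3956
Output multipliers (column sums of L):
  Healthcare: 1.5893
  Energy: 1.5402
  Electronics: 1.4957
  Mining: 1.6949
  Chemicals: 1.4106
  Construction: 1.5022

Mining (1.6949)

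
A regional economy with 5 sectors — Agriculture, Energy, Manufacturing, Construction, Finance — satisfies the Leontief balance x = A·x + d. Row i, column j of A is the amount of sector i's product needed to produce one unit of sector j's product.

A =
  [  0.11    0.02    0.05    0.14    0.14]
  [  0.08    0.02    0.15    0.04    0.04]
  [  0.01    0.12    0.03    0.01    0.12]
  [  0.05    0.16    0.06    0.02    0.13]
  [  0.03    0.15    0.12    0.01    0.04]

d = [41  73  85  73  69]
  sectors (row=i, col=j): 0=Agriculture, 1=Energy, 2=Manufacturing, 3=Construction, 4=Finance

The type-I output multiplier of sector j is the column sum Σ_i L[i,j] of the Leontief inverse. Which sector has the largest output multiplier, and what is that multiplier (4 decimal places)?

Energy (1.7327)

Form M = I − A:
  [  0.89   -0.02   -0.05   -0.14   -0.14]
  [ -0.08    0.98   -0.15   -0.04   -0.04]
  [ -0.01   -0.12    0.97   -0.01   -0.12]
  [ -0.05   -0.16   -0.06    0.98   -0.13]
  [ -0.03   -0.15   -0.12   -0.01    0.96]
Leontief inverse L = M⁻¹:
  [  1.1502    0.0970    0.1107    0.1715    0.2089]
  [  0.1047    1.0693    0.1859    0.0614    0.0914]
  [  0.0328    0.1593    1.0772    0.0237    0.1493]
  [  0.0854    0.2148    0.1243    1.0445    0.1784]
  [  0.0573    0.1923    0.1684    0.0288    1.0830]
Total output x = L · d:
  x_0 = 1.1502·41 + 0.0970·73 + 0.1107·85 + 0.1715·73 + 0.2089·69 = 90.5879
  x_1 = 0.1047·41 + 1.0693·73 + 0.1859·85 + 0.0614·73 + 0.0914·69 = 108.9435
  x_2 = 0.0328·41 + 0.1593·73 + 1.0772·85 + 0.0237·73 + 0.1493·69 = 116.5627
  x_3 = 0.0854·41 + 0.2148·73 + 0.1243·85 + 1.0445·73 + 0.1784·69 = 118.2991
  x_4 = 0.0573·41 + 0.1923·73 + 0.1684·85 + 0.0288·73 + 1.0830·69 = 107.5309
Output multipliers (column sums of L):
  Agriculture: 1.4305
  Energy: 1.7327
  Manufacturing: 1.6665
  Construction: 1.3299
  Finance: 1.7109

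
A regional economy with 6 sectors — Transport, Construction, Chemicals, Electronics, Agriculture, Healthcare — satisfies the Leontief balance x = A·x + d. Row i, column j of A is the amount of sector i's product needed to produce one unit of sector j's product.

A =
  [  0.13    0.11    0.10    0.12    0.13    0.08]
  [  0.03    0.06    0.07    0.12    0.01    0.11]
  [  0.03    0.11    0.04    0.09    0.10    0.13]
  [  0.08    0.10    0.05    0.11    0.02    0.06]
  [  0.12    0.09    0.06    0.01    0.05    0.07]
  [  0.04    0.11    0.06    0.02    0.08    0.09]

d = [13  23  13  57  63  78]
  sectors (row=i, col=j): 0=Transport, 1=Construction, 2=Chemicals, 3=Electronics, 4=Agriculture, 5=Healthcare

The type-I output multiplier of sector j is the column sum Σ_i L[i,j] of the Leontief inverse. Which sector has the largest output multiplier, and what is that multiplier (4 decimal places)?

Form M = I − A:
  [  0.87   -0.11   -0.10   -0.12   -0.13   -0.08]
  [ -0.03    0.94   -0.07   -0.12   -0.01   -0.11]
  [ -0.03   -0.11    0.96   -0.09   -0.10   -0.13]
  [ -0.08   -0.10   -0.05    0.89   -0.02   -0.06]
  [ -0.12   -0.09   -0.06   -0.01    0.95   -0.07]
  [ -0.04   -0.11   -0.06   -0.02   -0.08    0.91]
Leontief inverse L = M⁻¹:
  [  1.2216    0.2300    0.1806    0.2206    0.2094    0.1916]
  [  0.0746    1.1304    0.1137    0.1785    0.0526    0.1753]
  [  0.0892    0.1941    1.0957    0.1554    0.1505    0.2097]
  [  0.1330    0.1742    0.1002    1.1788    0.0663    0.1299]
  [  0.1748    0.1633    0.1116    0.0724    1.1034    0.1407]
  [  0.0869    0.1777    0.1059    0.0738    0.1239    1.1576]
Total output x = L · d:
  x_0 = 1.2216·13 + 0.2300·23 + 0.1806·13 + 0.2206·57 + 0.2094·63 + 0.1916·78 = 64.2337
  x_1 = 0.0746·13 + 1.1304·23 + 0.1137·13 + 0.1785·57 + 0.0526·63 + 0.1753·78 = 55.6080
  x_2 = 0.0892·13 + 0.1941·23 + 1.0957·13 + 0.1554·57 + 0.1505·63 + 0.2097·78 = 54.5623
  x_3 = 0.1330·13 + 0.1742·23 + 0.1002·13 + 1.1788·57 + 0.0663·63 + 0.1299·78 = 88.5434
  x_4 = 0.1748·13 + 0.1633·23 + 0.1116·13 + 0.0724·57 + 1.1034·63 + 0.1407·78 = 92.0999
  x_5 = 0.0869·13 + 0.1777·23 + 0.1059·13 + 0.0738·57 + 0.1239·63 + 1.1576·78 = 108.8998
Output multipliers (column sums of L):
  Transport: 1.7800
  Construction: 2.0699
  Chemicals: 1.7078
  Electronics: 1.8796
  Agriculture: 1.7062
  Healthcare: 2.0047

Construction (2.0699)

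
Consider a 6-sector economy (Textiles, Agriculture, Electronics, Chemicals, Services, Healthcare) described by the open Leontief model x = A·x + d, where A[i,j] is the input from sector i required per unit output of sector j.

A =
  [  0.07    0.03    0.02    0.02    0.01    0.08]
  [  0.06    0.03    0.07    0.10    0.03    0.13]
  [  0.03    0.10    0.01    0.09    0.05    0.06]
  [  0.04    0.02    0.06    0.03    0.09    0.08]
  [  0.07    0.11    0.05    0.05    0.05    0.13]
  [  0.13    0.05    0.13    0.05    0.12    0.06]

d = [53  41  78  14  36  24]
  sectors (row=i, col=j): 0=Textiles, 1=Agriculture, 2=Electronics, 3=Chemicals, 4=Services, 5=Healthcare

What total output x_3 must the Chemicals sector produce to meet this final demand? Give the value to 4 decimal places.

36.0218

Form M = I − A:
  [  0.93   -0.03   -0.02   -0.02   -0.01   -0.08]
  [ -0.06    0.97   -0.07   -0.10   -0.03   -0.13]
  [ -0.03   -0.10    0.99   -0.09   -0.05   -0.06]
  [ -0.04   -0.02   -0.06    0.97   -0.09   -0.08]
  [ -0.07   -0.11   -0.05   -0.05    0.95   -0.13]
  [ -0.13   -0.05   -0.13   -0.05   -0.12    0.94]
Leontief inverse L = M⁻¹:
  [  1.0996    0.0489    0.0443    0.0393    0.0332    0.1111]
  [  0.1103    1.0673    0.1144    0.1365    0.0774    0.1866]
  [  0.0695    0.1281    1.0471    0.1220    0.0857    0.1127]
  [  0.0792    0.0545    0.0927    1.0597    0.1239    0.1275]
  [  0.1274    0.1510    0.1004    0.0943    1.0980    0.1980]
  [  0.1880    0.1034    0.1748    0.0980    0.1673    1.1368]
Total output x = L · d:
  x_0 = 1.0996·53 + 0.0489·41 + 0.0443·78 + 0.0393·14 + 0.0332·36 + 0.1111·24 = 68.1492
  x_1 = 0.1103·53 + 1.0673·41 + 0.1144·78 + 0.1365·14 + 0.0774·36 + 0.1866·24 = 67.7080
  x_2 = 0.0695·53 + 0.1281·41 + 1.0471·78 + 0.1220·14 + 0.0857·36 + 0.1127·24 = 98.1077
  x_3 = 0.0792·53 + 0.0545·41 + 0.0927·78 + 1.0597·14 + 0.1239·36 + 0.1275·24 = 36.0218
  x_4 = 0.1274·53 + 0.1510·41 + 0.1004·78 + 0.0943·14 + 1.0980·36 + 0.1980·24 = 66.3703
  x_5 = 0.1880·53 + 0.1034·41 + 0.1748·78 + 0.0980·14 + 0.1673·36 + 1.1368·24 = 62.5152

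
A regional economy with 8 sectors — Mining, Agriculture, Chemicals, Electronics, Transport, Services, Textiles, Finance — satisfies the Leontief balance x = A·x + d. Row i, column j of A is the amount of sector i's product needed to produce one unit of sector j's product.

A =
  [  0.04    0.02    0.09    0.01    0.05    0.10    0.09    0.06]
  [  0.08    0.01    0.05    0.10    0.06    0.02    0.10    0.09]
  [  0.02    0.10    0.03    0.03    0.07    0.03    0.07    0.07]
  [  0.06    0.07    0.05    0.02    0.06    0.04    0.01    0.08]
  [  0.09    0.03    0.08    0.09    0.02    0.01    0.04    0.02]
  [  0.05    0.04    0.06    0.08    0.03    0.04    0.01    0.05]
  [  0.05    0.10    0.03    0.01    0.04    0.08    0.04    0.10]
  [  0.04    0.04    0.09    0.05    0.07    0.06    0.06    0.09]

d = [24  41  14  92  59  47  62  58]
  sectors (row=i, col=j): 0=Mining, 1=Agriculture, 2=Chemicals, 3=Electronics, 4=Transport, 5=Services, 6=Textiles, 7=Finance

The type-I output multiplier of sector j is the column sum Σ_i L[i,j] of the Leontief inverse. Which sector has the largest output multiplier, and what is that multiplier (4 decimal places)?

Form M = I − A:
  [  0.96   -0.02   -0.09   -0.01   -0.05   -0.10   -0.09   -0.06]
  [ -0.08    0.99   -0.05   -0.10   -0.06   -0.02   -0.10   -0.09]
  [ -0.02   -0.10    0.97   -0.03   -0.07   -0.03   -0.07   -0.07]
  [ -0.06   -0.07   -0.05    0.98   -0.06   -0.04   -0.01   -0.08]
  [ -0.09   -0.03   -0.08   -0.09    0.98   -0.01   -0.04   -0.02]
  [ -0.05   -0.04   -0.06   -0.08   -0.03    0.96   -0.01   -0.05]
  [ -0.05   -0.10   -0.03   -0.01   -0.04   -0.08    0.96   -0.10]
  [ -0.04   -0.04   -0.09   -0.05   -0.07   -0.06   -0.06    0.91]
Leontief inverse L = M⁻¹:
  [  1.0804    0.0654    0.1370    0.0488    0.0898    0.1394    0.1311    0.1166]
  [  0.1267    1.0600    0.1054    0.1374    0.1064    0.0673    0.1463    0.1555]
  [  0.0628    0.1371    1.0754    0.0702    0.1082    0.0642    0.1123    0.1248]
  [  0.0973    0.1024    0.0946    1.0566    0.0961    0.0725    0.0505    0.1283]
  [  0.1236    0.0672    0.1195    0.1167    1.0559    0.0446    0.0772    0.0684]
  [  0.0829    0.0728    0.0987    0.1097    0.0637    1.0697    0.0434    0.0948]
  [  0.0934    0.1372    0.0808    0.0537    0.0815    0.1186    1.0857    0.1583]
  [  0.0857    0.0877    0.1432    0.0929    0.1154    0.1012    0.1065    1.1522]
Total output x = L · d:
  x_0 = 1.0804·24 + 0.0654·41 + 0.1370·14 + 0.0488·92 + 0.0898·59 + 0.1394·47 + 0.1311·62 + 0.1166·58 = 61.7600
  x_1 = 0.1267·24 + 1.0600·41 + 0.1054·14 + 0.1374·92 + 0.1064·59 + 0.0673·47 + 0.1463·62 + 0.1555·58 = 88.1455
  x_2 = 0.0628·24 + 0.1371·41 + 1.0754·14 + 0.0702·92 + 0.1082·59 + 0.0642·47 + 0.1123·62 + 0.1248·58 = 52.2494
  x_3 = 0.0973·24 + 0.1024·41 + 0.0946·14 + 1.0566·92 + 0.0961·59 + 0.0725·47 + 0.0505·62 + 0.1283·58 = 124.7104
  x_4 = 0.1236·24 + 0.0672·41 + 0.1195·14 + 0.1167·92 + 1.0559·59 + 0.0446·47 + 0.0772·62 + 0.0684·58 = 91.2756
  x_5 = 0.0829·24 + 0.0728·41 + 0.0987·14 + 0.1097·92 + 0.0637·59 + 1.0697·47 + 0.0434·62 + 0.0948·58 = 78.6793
  x_6 = 0.0934·24 + 0.1372·41 + 0.0808·14 + 0.0537·92 + 0.0815·59 + 0.1186·47 + 1.0857·62 + 0.1583·58 = 100.8152
  x_7 = 0.0857·24 + 0.0877·41 + 0.1432·14 + 0.0929·92 + 0.1154·59 + 0.1012·47 + 0.1065·62 + 1.1522·58 = 101.2013
Output multipliers (column sums of L):
  Mining: 1.7528
  Agriculture: 1.7297
  Chemicals: 1.8547
  Electronics: 1.6861
  Transport: 1.7171
  Services: 1.6774
  Textiles: 1.7529
  Finance: 1.9990

Finance (1.9990)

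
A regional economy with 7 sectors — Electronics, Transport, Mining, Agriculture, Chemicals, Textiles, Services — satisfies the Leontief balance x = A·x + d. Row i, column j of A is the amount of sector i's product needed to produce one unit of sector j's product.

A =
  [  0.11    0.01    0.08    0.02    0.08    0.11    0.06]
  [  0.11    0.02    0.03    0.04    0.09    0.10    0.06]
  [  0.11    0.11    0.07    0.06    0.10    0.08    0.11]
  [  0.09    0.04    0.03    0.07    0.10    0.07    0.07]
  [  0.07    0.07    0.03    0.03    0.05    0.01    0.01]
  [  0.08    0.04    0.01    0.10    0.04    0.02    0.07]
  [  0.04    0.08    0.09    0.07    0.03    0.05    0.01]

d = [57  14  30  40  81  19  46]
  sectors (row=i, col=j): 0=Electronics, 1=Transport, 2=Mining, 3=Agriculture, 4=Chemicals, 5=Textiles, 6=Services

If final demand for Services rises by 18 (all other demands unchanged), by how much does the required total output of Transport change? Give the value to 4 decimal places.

1.7941

Form M = I − A:
  [  0.89   -0.01   -0.08   -0.02   -0.08   -0.11   -0.06]
  [ -0.11    0.98   -0.03   -0.04   -0.09   -0.10   -0.06]
  [ -0.11   -0.11    0.93   -0.06   -0.10   -0.08   -0.11]
  [ -0.09   -0.04   -0.03    0.93   -0.10   -0.07   -0.07]
  [ -0.07   -0.07   -0.03   -0.03    0.95   -0.01   -0.01]
  [ -0.08   -0.04   -0.01   -0.10   -0.04    0.98   -0.07]
  [ -0.04   -0.08   -0.09   -0.07   -0.03   -0.05    0.99]
Leontief inverse L = M⁻¹:
  [  1.1814    0.0531    0.1217    0.0649    0.1342    0.1593    0.1056]
  [  0.1758    1.0572    0.0676    0.0813    0.1399    0.1454    0.0997]
  [  0.2066    0.1658    1.1258    0.1188    0.1758    0.1509    0.1685]
  [  0.1586    0.0796    0.0690    1.1126    0.1538    0.1182    0.1107]
  [  0.1140    0.0915    0.0534    0.0522    1.0850    0.0431    0.0361]
  [  0.1339    0.0692    0.0421    0.1331    0.0842    1.0615    0.1023]
  [  0.1021    0.1145    0.1213    0.1070    0.0807    0.0952    1.0518]
Total output x = L · d:
  x_0 = 1.1814·57 + 0.0531·14 + 0.1217·30 + 0.0649·40 + 0.1342·81 + 0.1593·19 + 0.1056·46 = 93.0838
  x_1 = 0.1758·57 + 1.0572·14 + 0.0676·30 + 0.0813·40 + 0.1399·81 + 0.1454·19 + 0.0997·46 = 48.7774
  x_2 = 0.2066·57 + 0.1658·14 + 1.1258·30 + 0.1188·40 + 0.1758·81 + 0.1509·19 + 0.1685·46 = 77.4814
  x_3 = 0.1586·57 + 0.0796·14 + 0.0690·30 + 1.1126·40 + 0.1538·81 + 0.1182·19 + 0.1107·46 = 76.5195
  x_4 = 0.1140·57 + 0.0915·14 + 0.0534·30 + 0.0522·40 + 1.0850·81 + 0.0431·19 + 0.0361·46 = 101.8314
  x_5 = 0.1339·57 + 0.0692·14 + 0.0421·30 + 0.1331·40 + 0.0842·81 + 1.0615·19 + 0.1023·46 = 46.8807
  x_6 = 0.1021·57 + 0.1145·14 + 0.1213·30 + 0.1070·40 + 0.0807·81 + 0.0952·19 + 1.0518·46 = 72.0750
Δx_1 = L[1,6] · Δd_6 = 0.0997 · 18 = 1.7941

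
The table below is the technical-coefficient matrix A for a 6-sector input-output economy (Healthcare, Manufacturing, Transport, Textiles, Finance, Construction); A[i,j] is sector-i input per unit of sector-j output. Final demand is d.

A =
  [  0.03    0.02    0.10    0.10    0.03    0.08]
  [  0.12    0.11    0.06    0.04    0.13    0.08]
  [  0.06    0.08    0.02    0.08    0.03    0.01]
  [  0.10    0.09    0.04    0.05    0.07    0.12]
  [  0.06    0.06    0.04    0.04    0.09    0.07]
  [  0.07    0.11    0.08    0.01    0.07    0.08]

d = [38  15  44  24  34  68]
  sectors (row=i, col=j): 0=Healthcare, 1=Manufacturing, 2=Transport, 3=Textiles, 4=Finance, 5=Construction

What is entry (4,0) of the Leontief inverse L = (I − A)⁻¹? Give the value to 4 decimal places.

L[4,0] = 0.1036

Form M = I − A:
  [  0.97   -0.02   -0.10   -0.10   -0.03   -0.08]
  [ -0.12    0.89   -0.06   -0.04   -0.13   -0.08]
  [ -0.06   -0.08    0.98   -0.08   -0.03   -0.01]
  [ -0.10   -0.09   -0.04    0.95   -0.07   -0.12]
  [ -0.06   -0.06   -0.04   -0.04    0.91   -0.07]
  [ -0.07   -0.11   -0.08   -0.01   -0.07    0.92]
Leontief inverse L = M⁻¹:
  [  1.0744    0.0692    0.1321    0.1313    0.0692    0.1233]
  [  0.1847    1.1783    0.1145    0.0885    0.1962    0.1462]
  [  0.0981    0.1179    1.0487    0.1069    0.0667    0.0492]
  [  0.1578    0.1527    0.0899    1.0905    0.1277    0.1799]
  [  0.1036    0.1069    0.0757    0.0708    1.1344    0.1147]
  [  0.1220    0.1662    0.1217    0.0471    0.1222    1.1288]
Total output x = L · d:
  x_0 = 1.0744·38 + 0.0692·15 + 0.1321·44 + 0.1313·24 + 0.0692·34 + 0.1233·68 = 61.5676
  x_1 = 0.1847·38 + 1.1783·15 + 0.1145·44 + 0.0885·24 + 0.1962·34 + 0.1462·68 = 48.4726
  x_2 = 0.0981·38 + 0.1179·15 + 1.0487·44 + 0.1069·24 + 0.0667·34 + 0.0492·68 = 59.8208
  x_3 = 0.1578·38 + 0.1527·15 + 0.0899·44 + 1.0905·24 + 0.1277·34 + 0.1799·68 = 54.9901
  x_4 = 0.1036·38 + 0.1069·15 + 0.0757·44 + 0.0708·24 + 1.1344·34 + 0.1147·68 = 56.9358
  x_5 = 0.1220·38 + 0.1662·15 + 0.1217·44 + 0.0471·24 + 0.1222·34 + 1.1288·68 = 94.5248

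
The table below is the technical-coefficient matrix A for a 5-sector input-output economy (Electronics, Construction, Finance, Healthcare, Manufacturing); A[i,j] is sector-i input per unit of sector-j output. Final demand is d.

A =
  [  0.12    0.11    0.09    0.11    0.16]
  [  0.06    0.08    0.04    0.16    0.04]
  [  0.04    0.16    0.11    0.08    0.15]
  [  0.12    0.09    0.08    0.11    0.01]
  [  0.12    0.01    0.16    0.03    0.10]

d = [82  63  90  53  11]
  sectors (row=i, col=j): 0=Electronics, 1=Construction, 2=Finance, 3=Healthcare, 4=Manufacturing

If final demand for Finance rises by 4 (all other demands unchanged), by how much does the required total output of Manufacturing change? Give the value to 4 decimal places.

0.9883

Form M = I − A:
  [  0.88   -0.11   -0.09   -0.11   -0.16]
  [ -0.06    0.92   -0.04   -0.16   -0.04]
  [ -0.04   -0.16    0.89   -0.08   -0.15]
  [ -0.12   -0.09   -0.08    0.89   -0.01]
  [ -0.12   -0.01   -0.16   -0.03    0.90]
Leontief inverse L = M⁻¹:
  [  1.2245    0.2050    0.1995    0.2150    0.2624]
  [  0.1272    1.1438    0.1020    0.2336    0.0930]
  [  0.1278    0.2448    1.2059    0.1762    0.2365]
  [  0.1916    0.1663    0.1484    1.1932    0.0794]
  [  0.1938    0.0891    0.2471    0.1024    1.1918]
Total output x = L · d:
  x_0 = 1.2245·82 + 0.2050·63 + 0.1995·90 + 0.2150·53 + 0.2624·11 = 145.5652
  x_1 = 0.1272·82 + 1.1438·63 + 0.1020·90 + 0.2336·53 + 0.0930·11 = 105.0707
  x_2 = 0.1278·82 + 0.2448·63 + 1.2059·90 + 0.1762·53 + 0.2365·11 = 146.3684
  x_3 = 0.1916·82 + 0.1663·63 + 0.1484·90 + 1.1932·53 + 0.0794·11 = 103.6589
  x_4 = 0.1938·82 + 0.0891·63 + 0.2471·90 + 0.1024·53 + 1.1918·11 = 62.2747
Δx_4 = L[4,2] · Δd_2 = 0.2471 · 4 = 0.9883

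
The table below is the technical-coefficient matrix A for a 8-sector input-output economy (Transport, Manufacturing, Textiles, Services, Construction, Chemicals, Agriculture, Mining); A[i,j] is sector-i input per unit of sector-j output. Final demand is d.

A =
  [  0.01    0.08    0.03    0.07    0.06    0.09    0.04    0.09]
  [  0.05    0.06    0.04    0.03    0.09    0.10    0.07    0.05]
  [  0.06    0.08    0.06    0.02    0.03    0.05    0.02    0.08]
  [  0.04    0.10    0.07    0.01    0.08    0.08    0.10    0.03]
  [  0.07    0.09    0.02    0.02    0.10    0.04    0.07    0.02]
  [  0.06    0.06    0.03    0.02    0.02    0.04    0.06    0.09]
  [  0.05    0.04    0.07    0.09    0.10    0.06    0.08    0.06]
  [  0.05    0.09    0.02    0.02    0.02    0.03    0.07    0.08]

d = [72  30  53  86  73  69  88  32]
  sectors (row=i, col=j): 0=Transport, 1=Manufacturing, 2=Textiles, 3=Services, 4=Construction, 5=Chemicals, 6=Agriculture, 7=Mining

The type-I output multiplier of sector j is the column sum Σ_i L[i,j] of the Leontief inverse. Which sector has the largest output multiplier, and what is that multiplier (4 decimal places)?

Manufacturing (2.0781)

Form M = I − A:
  [  0.99   -0.08   -0.03   -0.07   -0.06   -0.09   -0.04   -0.09]
  [ -0.05    0.94   -0.04   -0.03   -0.09   -0.10   -0.07   -0.05]
  [ -0.06   -0.08    0.94   -0.02   -0.03   -0.05   -0.02   -0.08]
  [ -0.04   -0.10   -0.07    0.99   -0.08   -0.08   -0.10   -0.03]
  [ -0.07   -0.09   -0.02   -0.02    0.90   -0.04   -0.07   -0.02]
  [ -0.06   -0.06   -0.03   -0.02   -0.02    0.96   -0.06   -0.09]
  [ -0.05   -0.04   -0.07   -0.09   -0.10   -0.06    0.92   -0.06]
  [ -0.05   -0.09   -0.02   -0.02   -0.02   -0.03   -0.07    0.92]
Leontief inverse L = M⁻¹:
  [  1.0536    0.1429    0.0640    0.0969    0.1123    0.1403    0.0971    0.1421]
  [  0.0952    1.1242    0.0752    0.0620    0.1466    0.1525    0.1272    0.1054]
  [  0.0949    0.1332    1.0879    0.0445    0.0719    0.0941    0.0641    0.1275]
  [  0.0879    0.1654    0.1088    1.0454    0.1416    0.1368    0.1588    0.0880]
  [  0.1094    0.1471    0.0515    0.0508    1.1563    0.0904    0.1215    0.0667]
  [  0.0930    0.1102    0.0576    0.0464    0.0619    1.0821    0.1043    0.1356]
  [  0.1006    0.1153    0.1127    0.1252    0.1658    0.1200    1.1457    0.1201]
  [  0.0836    0.1398    0.0484    0.0472    0.0649    0.0739    0.1158    1.1247]
Total output x = L · d:
  x_0 = 1.0536·72 + 0.1429·30 + 0.0640·53 + 0.0969·86 + 0.1123·73 + 0.1403·69 + 0.0971·88 + 0.1421·32 = 122.8499
  x_1 = 0.0952·72 + 1.1242·30 + 0.0752·53 + 0.0620·86 + 0.1466·73 + 0.1525·69 + 0.1272·88 + 0.1054·32 = 85.6910
  x_2 = 0.0949·72 + 0.1332·30 + 1.0879·53 + 0.0445·86 + 0.0719·73 + 0.0941·69 + 0.0641·88 + 0.1275·32 = 93.7749
  x_3 = 0.0879·72 + 0.1654·30 + 0.1088·53 + 1.0454·86 + 0.1416·73 + 0.1368·69 + 0.1588·88 + 0.0880·32 = 143.5269
  x_4 = 0.1094·72 + 0.1471·30 + 0.0515·53 + 0.0508·86 + 1.1563·73 + 0.0904·69 + 0.1215·88 + 0.0667·32 = 122.8660
  x_5 = 0.0930·72 + 0.1102·30 + 0.0576·53 + 0.0464·86 + 0.0619·73 + 1.0821·69 + 0.1043·88 + 0.1356·32 = 109.7500
  x_6 = 0.1006·72 + 0.1153·30 + 0.1127·53 + 0.1252·86 + 0.1658·73 + 0.1200·69 + 1.1457·88 + 0.1201·32 = 152.4941
  x_7 = 0.0836·72 + 0.1398·30 + 0.0484·53 + 0.0472·86 + 0.0649·73 + 0.0739·69 + 0.1158·88 + 1.1247·32 = 72.8534
Output multipliers (column sums of L):
  Transport: 1.7183
  Manufacturing: 2.0781
  Textiles: 1.6061
  Services: 1.5185
  Construction: 1.9214
  Chemicals: 1.8901
  Agriculture: 1.9345
  Mining: 1.9100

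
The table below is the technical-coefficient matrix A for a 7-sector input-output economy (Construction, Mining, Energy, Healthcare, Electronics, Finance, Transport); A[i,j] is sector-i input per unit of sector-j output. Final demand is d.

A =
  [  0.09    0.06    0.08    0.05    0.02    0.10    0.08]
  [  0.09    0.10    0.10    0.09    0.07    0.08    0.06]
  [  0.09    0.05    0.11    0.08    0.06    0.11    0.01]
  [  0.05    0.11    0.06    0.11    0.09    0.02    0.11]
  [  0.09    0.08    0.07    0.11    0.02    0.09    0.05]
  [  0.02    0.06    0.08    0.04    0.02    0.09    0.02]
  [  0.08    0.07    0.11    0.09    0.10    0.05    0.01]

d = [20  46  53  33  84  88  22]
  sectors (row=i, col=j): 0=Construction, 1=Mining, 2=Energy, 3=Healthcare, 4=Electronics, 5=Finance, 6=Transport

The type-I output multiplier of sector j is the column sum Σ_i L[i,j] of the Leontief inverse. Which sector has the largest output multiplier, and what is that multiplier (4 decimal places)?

Energy (2.2105)

Form M = I − A:
  [  0.91   -0.06   -0.08   -0.05   -0.02   -0.10   -0.08]
  [ -0.09    0.90   -0.10   -0.09   -0.07   -0.08   -0.06]
  [ -0.09   -0.05    0.89   -0.08   -0.06   -0.11   -0.01]
  [ -0.05   -0.11   -0.06    0.89   -0.09   -0.02   -0.11]
  [ -0.09   -0.08   -0.07   -0.11    0.98   -0.09   -0.05]
  [ -0.02   -0.06   -0.08   -0.04   -0.02    0.91   -0.02]
  [ -0.08   -0.07   -0.11   -0.09   -0.10   -0.05    0.99]
Leontief inverse L = M⁻¹:
  [  1.1560    0.1284    0.1630    0.1216    0.0701    0.1744    0.1234]
  [  0.1752    1.1892    0.2025    0.1846    0.1335    0.1721    0.1190]
  [  0.1593    0.1233    1.1954    0.1570    0.1096    0.1904    0.0592]
  [  0.1342    0.1991    0.1582    1.2065    0.1567    0.1026    0.1686]
  [  0.1607    0.1574    0.1573    0.1900    1.0759    0.1667    0.1029]
  [  0.0638    0.1075    0.1368    0.0897    0.0539    1.1419    0.0488]
  [  0.1552    0.1476    0.1975    0.1737    0.1529    0.1313    1.0633]
Total output x = L · d:
  x_0 = 1.1560·20 + 0.1284·46 + 0.1630·53 + 0.1216·33 + 0.0701·84 + 0.1744·88 + 0.1234·22 = 65.6255
  x_1 = 0.1752·20 + 1.1892·46 + 0.2025·53 + 0.1846·33 + 0.1335·84 + 0.1721·88 + 0.1190·22 = 104.0075
  x_2 = 0.1593·20 + 0.1233·46 + 1.1954·53 + 0.1570·33 + 0.1096·84 + 0.1904·88 + 0.0592·22 = 104.6519
  x_3 = 0.1342·20 + 0.1991·46 + 0.1582·53 + 1.2065·33 + 0.1567·84 + 0.1026·88 + 0.1686·22 = 85.9460
  x_4 = 0.1607·20 + 0.1574·46 + 0.1573·53 + 0.1900·33 + 1.0759·84 + 0.1667·88 + 0.1029·22 = 132.3743
  x_5 = 0.0638·20 + 0.1075·46 + 0.1368·53 + 0.0897·33 + 0.0539·84 + 1.1419·88 + 0.0488·22 = 122.5143
  x_6 = 0.1552·20 + 0.1476·46 + 0.1975·53 + 0.1737·33 + 0.1529·84 + 0.1313·88 + 1.0633·22 = 73.8793
Output multipliers (column sums of L):
  Construction: 2.0044
  Mining: 2.0525
  Energy: 2.2105
  Healthcare: 2.1229
  Electronics: 1.7526
  Finance: 2.0794
  Transport: 1.6852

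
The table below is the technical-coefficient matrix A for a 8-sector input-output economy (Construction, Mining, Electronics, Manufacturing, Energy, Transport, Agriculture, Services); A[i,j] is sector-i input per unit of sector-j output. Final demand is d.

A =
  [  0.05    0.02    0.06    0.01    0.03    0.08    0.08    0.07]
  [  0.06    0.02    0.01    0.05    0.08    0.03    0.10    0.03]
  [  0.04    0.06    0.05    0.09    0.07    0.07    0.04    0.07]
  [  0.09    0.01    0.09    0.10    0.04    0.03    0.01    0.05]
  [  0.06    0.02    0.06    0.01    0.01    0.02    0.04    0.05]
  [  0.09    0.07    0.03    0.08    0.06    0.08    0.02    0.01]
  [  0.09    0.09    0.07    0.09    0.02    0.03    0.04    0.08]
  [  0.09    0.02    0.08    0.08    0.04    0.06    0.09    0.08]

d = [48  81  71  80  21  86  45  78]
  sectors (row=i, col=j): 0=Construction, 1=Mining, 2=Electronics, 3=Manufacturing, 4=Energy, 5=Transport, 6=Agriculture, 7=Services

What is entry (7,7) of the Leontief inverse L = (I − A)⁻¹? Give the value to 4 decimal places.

L[7,7] = 1.1372

Form M = I − A:
  [  0.95   -0.02   -0.06   -0.01   -0.03   -0.08   -0.08   -0.07]
  [ -0.06    0.98   -0.01   -0.05   -0.08   -0.03   -0.10   -0.03]
  [ -0.04   -0.06    0.95   -0.09   -0.07   -0.07   -0.04   -0.07]
  [ -0.09   -0.01   -0.09    0.90   -0.04   -0.03   -0.01   -0.05]
  [ -0.06   -0.02   -0.06   -0.01    0.99   -0.02   -0.04   -0.05]
  [ -0.09   -0.07   -0.03   -0.08   -0.06    0.92   -0.02   -0.01]
  [ -0.09   -0.09   -0.07   -0.09   -0.02   -0.03    0.96   -0.08]
  [ -0.09   -0.02   -0.08   -0.08   -0.04   -0.06   -0.09    0.92]
Leontief inverse L = M⁻¹:
  [  1.1026    0.0522    0.1014    0.0583    0.0613    0.1196    0.1176    0.1113]
  [  0.1084    1.0468    0.0506    0.0905    0.1043    0.0615    0.1332    0.0691]
  [  0.1024    0.0912    1.1002    0.1462    0.1074    0.1130    0.0832    0.1167]
  [  0.1412    0.0356    0.1361    1.1483    0.0722    0.0704    0.0463    0.0934]
  [  0.0938    0.0400    0.0887    0.0417    1.0316    0.0474    0.0676    0.0799]
  [  0.1429    0.0967    0.0714    0.1247    0.0932    1.1191    0.0580    0.0485]
  [  0.1540    0.1218    0.1229    0.1491    0.0613    0.0771    1.0904    0.1321]
  [  0.1599    0.0589    0.1391    0.1448    0.0808    0.1116    0.1391    1.1372]
Total output x = L · d:
  x_0 = 1.1026·48 + 0.0522·81 + 0.1014·71 + 0.0583·80 + 0.0613·21 + 0.1196·86 + 0.1176·45 + 0.1113·78 = 94.5644
  x_1 = 0.1084·48 + 1.0468·81 + 0.0506·71 + 0.0905·80 + 0.1043·21 + 0.0615·86 + 0.1332·45 + 0.0691·78 = 119.6891
  x_2 = 0.1024·48 + 0.0912·81 + 1.1002·71 + 0.1462·80 + 0.1074·21 + 0.1130·86 + 0.0832·45 + 0.1167·78 = 126.9316
  x_3 = 0.1412·48 + 0.0356·81 + 0.1361·71 + 1.1483·80 + 0.0722·21 + 0.0704·86 + 0.0463·45 + 0.0934·78 = 128.1297
  x_4 = 0.0938·48 + 0.0400·81 + 0.0887·71 + 0.0417·80 + 1.0316·21 + 0.0474·86 + 0.0676·45 + 0.0799·78 = 52.3908
  x_5 = 0.1429·48 + 0.0967·81 + 0.0714·71 + 0.1247·80 + 0.0932·21 + 1.1191·86 + 0.0580·45 + 0.0485·78 = 134.3437
  x_6 = 0.1540·48 + 0.1218·81 + 0.1229·71 + 0.1491·80 + 0.0613·21 + 0.0771·86 + 1.0904·45 + 0.1321·78 = 105.1973
  x_7 = 0.1599·48 + 0.0589·81 + 0.1391·71 + 0.1448·80 + 0.0808·21 + 0.1116·86 + 0.1391·45 + 1.1372·78 = 140.1451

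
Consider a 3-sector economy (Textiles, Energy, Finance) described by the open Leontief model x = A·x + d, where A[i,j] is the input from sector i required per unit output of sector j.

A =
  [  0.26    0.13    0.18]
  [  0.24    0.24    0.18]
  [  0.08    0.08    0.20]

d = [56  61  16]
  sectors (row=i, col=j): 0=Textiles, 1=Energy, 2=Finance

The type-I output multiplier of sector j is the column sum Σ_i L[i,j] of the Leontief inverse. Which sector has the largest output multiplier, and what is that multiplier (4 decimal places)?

Textiles (2.2109)

Form M = I − A:
  [  0.74   -0.13   -0.18]
  [ -0.24    0.76   -0.18]
  [ -0.08   -0.08    0.80]
Leontief inverse L = M⁻¹:
  [  1.4913    0.2975    0.4025]
  [  0.5186    1.4511    0.4432]
  [  0.2010    0.1749    1.3346]
Total output x = L · d:
  x_0 = 1.4913·56 + 0.2975·61 + 0.4025·16 = 108.0999
  x_1 = 0.5186·56 + 1.4511·61 + 0.4432·16 = 124.6493
  x_2 = 0.2010·56 + 0.1749·61 + 1.3346·16 = 43.2749
Output multipliers (column sums of L):
  Textiles: 2.2109
  Energy: 1.9235
  Finance: 2.1802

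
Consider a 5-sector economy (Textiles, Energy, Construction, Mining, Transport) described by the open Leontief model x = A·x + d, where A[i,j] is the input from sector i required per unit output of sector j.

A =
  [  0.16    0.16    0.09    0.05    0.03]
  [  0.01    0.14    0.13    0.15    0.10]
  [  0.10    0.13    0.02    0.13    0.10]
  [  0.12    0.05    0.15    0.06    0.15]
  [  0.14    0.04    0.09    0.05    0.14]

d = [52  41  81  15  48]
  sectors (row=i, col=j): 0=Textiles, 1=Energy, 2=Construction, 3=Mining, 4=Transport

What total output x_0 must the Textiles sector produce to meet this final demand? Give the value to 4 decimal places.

Form M = I − A:
  [  0.84   -0.16   -0.09   -0.05   -0.03]
  [ -0.01    0.86   -0.13   -0.15   -0.10]
  [ -0.10   -0.13    0.98   -0.13   -0.10]
  [ -0.12   -0.05   -0.15    0.94   -0.15]
  [ -0.14   -0.04   -0.09   -0.05    0.86]
Leontief inverse L = M⁻¹:
  [  1.2566    0.2758    0.1851    0.1430    0.1224]
  [  0.1147    1.2441    0.2338    0.2486    0.2192]
  [  0.1999    0.2282    1.1200    0.2126    0.2008]
  [  0.2375    0.1595    0.2423    1.1490    0.2554]
  [  0.2446    0.1359    0.1723    0.1239    1.2288]
Total output x = L · d:
  x_0 = 1.2566·52 + 0.2758·41 + 0.1851·81 + 0.1430·15 + 0.1224·48 = 99.6613
  x_1 = 0.1147·52 + 1.2441·41 + 0.2338·81 + 0.2486·15 + 0.2192·48 = 90.1579
  x_2 = 0.1999·52 + 0.2282·41 + 1.1200·81 + 0.2126·15 + 0.2008·48 = 123.3024
  x_3 = 0.2375·52 + 0.1595·41 + 0.2423·81 + 1.1490·15 + 0.2554·48 = 68.0063
  x_4 = 0.2446·52 + 0.1359·41 + 0.1723·81 + 0.1239·15 + 1.2288·48 = 93.0889

99.6613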